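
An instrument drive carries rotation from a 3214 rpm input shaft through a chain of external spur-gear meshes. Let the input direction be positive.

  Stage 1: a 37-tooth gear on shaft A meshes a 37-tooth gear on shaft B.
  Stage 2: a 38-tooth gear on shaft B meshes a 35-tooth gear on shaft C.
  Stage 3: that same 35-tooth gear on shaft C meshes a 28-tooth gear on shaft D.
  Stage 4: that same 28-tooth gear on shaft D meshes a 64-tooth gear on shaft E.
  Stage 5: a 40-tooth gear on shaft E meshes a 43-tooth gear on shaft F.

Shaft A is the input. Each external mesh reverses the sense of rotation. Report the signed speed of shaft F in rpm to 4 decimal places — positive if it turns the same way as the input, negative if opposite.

Stage 1 [37T→37T]: ω = 3214.0000×37/37 = 3214.0000 rpm, dir flips to −; running = −3214.0000
Stage 2 [38T→35T]: ω = 3214.0000×38/35 = 3489.4857 rpm, dir flips to +; running = +3489.4857
Stage 3 [35T→28T]: ω = 3489.4857×35/28 = 4361.8571 rpm, dir flips to −; running = −4361.8571
Stage 4 [28T→64T]: ω = 4361.8571×28/64 = 1908.3125 rpm, dir flips to +; running = +1908.3125
Stage 5 [40T→43T]: ω = 1908.3125×40/43 = 1775.1744 rpm, dir flips to −; running = −1775.1744

-1775.1744 rpm (opposite to input, |ω| = 1775.1744 rpm)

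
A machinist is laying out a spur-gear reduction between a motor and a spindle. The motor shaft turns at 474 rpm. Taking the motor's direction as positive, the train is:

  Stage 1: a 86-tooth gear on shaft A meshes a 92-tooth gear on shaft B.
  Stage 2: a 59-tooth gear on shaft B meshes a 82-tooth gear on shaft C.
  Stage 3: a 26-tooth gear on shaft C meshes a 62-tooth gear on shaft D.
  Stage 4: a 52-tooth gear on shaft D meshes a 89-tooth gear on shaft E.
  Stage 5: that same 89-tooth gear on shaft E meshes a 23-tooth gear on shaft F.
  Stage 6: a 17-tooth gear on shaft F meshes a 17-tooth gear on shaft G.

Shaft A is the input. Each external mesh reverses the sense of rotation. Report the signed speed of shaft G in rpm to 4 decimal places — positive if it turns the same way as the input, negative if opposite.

Stage 1 [86T→92T]: ω = 474.0000×86/92 = 443.0870 rpm, dir flips to −; running = −443.0870
Stage 2 [59T→82T]: ω = 443.0870×59/82 = 318.8065 rpm, dir flips to +; running = +318.8065
Stage 3 [26T→62T]: ω = 318.8065×26/62 = 133.6930 rpm, dir flips to −; running = −133.6930
Stage 4 [52T→89T]: ω = 133.6930×52/89 = 78.1128 rpm, dir flips to +; running = +78.1128
Stage 5 [89T→23T]: ω = 78.1128×89/23 = 302.2625 rpm, dir flips to −; running = −302.2625
Stage 6 [17T→17T]: ω = 302.2625×17/17 = 302.2625 rpm, dir flips to +; running = +302.2625

+302.2625 rpm (same as input, |ω| = 302.2625 rpm)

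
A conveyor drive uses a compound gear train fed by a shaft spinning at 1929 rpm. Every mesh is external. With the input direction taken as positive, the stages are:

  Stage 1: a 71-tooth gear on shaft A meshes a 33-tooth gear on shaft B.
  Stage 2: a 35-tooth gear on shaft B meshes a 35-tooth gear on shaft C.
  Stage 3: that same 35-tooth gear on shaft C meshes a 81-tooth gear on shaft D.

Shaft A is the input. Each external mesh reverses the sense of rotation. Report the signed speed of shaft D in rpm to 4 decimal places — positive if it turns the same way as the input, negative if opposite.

Stage 1 [71T→33T]: ω = 1929.0000×71/33 = 4150.2727 rpm, dir flips to −; running = −4150.2727
Stage 2 [35T→35T]: ω = 4150.2727×35/35 = 4150.2727 rpm, dir flips to +; running = +4150.2727
Stage 3 [35T→81T]: ω = 4150.2727×35/81 = 1793.3277 rpm, dir flips to −; running = −1793.3277

-1793.3277 rpm (opposite to input, |ω| = 1793.3277 rpm)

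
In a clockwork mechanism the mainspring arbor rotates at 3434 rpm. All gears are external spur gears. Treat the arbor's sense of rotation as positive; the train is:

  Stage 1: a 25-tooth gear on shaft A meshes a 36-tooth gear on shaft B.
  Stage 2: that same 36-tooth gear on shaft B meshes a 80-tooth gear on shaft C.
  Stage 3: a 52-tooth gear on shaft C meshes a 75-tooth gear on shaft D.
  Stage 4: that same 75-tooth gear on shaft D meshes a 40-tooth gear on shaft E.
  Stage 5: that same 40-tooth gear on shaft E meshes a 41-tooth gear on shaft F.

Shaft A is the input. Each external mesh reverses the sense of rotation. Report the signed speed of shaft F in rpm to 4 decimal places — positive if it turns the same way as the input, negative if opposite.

Stage 1 [25T→36T]: ω = 3434.0000×25/36 = 2384.7222 rpm, dir flips to −; running = −2384.7222
Stage 2 [36T→80T]: ω = 2384.7222×36/80 = 1073.1250 rpm, dir flips to +; running = +1073.1250
Stage 3 [52T→75T]: ω = 1073.1250×52/75 = 744.0333 rpm, dir flips to −; running = −744.0333
Stage 4 [75T→40T]: ω = 744.0333×75/40 = 1395.0625 rpm, dir flips to +; running = +1395.0625
Stage 5 [40T→41T]: ω = 1395.0625×40/41 = 1361.0366 rpm, dir flips to −; running = −1361.0366

-1361.0366 rpm (opposite to input, |ω| = 1361.0366 rpm)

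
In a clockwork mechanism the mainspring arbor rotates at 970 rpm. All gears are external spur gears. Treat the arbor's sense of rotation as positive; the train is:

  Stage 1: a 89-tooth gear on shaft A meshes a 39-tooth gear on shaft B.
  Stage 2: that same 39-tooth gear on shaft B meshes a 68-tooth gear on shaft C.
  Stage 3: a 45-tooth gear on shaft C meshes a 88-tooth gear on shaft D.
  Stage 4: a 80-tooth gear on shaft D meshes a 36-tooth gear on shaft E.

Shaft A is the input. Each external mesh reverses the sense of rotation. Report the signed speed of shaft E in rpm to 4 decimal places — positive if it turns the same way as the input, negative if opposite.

Stage 1 [89T→39T]: ω = 970.0000×89/39 = 2213.5897 rpm, dir flips to −; running = −2213.5897
Stage 2 [39T→68T]: ω = 2213.5897×39/68 = 1269.5588 rpm, dir flips to +; running = +1269.5588
Stage 3 [45T→88T]: ω = 1269.5588×45/88 = 649.2062 rpm, dir flips to −; running = −649.2062
Stage 4 [80T→36T]: ω = 649.2062×80/36 = 1442.6805 rpm, dir flips to +; running = +1442.6805

+1442.6805 rpm (same as input, |ω| = 1442.6805 rpm)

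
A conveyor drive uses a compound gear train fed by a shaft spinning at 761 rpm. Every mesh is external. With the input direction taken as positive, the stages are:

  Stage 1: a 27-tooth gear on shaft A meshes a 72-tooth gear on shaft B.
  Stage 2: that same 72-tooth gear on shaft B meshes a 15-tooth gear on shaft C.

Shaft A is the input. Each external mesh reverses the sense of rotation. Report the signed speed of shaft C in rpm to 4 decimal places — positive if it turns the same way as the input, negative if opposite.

Stage 1 [27T→72T]: ω = 761.0000×27/72 = 285.3750 rpm, dir flips to −; running = −285.3750
Stage 2 [72T→15T]: ω = 285.3750×72/15 = 1369.8000 rpm, dir flips to +; running = +1369.8000

+1369.8000 rpm (same as input, |ω| = 1369.8000 rpm)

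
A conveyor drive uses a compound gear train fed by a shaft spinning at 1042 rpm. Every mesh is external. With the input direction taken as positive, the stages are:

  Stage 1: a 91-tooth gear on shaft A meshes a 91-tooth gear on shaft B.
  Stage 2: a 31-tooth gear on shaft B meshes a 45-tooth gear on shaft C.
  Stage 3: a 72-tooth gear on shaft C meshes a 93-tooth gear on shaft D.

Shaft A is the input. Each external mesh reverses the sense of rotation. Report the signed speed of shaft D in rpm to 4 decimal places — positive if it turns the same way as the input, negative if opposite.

-555.7333 rpm (opposite to input, |ω| = 555.7333 rpm)

Stage 1 [91T→91T]: ω = 1042.0000×91/91 = 1042.0000 rpm, dir flips to −; running = −1042.0000
Stage 2 [31T→45T]: ω = 1042.0000×31/45 = 717.8222 rpm, dir flips to +; running = +717.8222
Stage 3 [72T→93T]: ω = 717.8222×72/93 = 555.7333 rpm, dir flips to −; running = −555.7333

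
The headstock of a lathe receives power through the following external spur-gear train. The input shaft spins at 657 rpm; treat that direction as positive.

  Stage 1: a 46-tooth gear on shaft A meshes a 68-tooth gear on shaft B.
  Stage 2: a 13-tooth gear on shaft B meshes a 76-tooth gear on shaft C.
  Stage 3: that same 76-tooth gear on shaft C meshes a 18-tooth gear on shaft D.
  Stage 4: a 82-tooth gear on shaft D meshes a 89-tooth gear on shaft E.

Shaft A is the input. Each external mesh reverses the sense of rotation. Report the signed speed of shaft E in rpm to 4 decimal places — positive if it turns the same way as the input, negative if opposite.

Stage 1 [46T→68T]: ω = 657.0000×46/68 = 444.4412 rpm, dir flips to −; running = −444.4412
Stage 2 [13T→76T]: ω = 444.4412×13/76 = 76.0228 rpm, dir flips to +; running = +76.0228
Stage 3 [76T→18T]: ω = 76.0228×76/18 = 320.9853 rpm, dir flips to −; running = −320.9853
Stage 4 [82T→89T]: ω = 320.9853×82/89 = 295.7393 rpm, dir flips to +; running = +295.7393

+295.7393 rpm (same as input, |ω| = 295.7393 rpm)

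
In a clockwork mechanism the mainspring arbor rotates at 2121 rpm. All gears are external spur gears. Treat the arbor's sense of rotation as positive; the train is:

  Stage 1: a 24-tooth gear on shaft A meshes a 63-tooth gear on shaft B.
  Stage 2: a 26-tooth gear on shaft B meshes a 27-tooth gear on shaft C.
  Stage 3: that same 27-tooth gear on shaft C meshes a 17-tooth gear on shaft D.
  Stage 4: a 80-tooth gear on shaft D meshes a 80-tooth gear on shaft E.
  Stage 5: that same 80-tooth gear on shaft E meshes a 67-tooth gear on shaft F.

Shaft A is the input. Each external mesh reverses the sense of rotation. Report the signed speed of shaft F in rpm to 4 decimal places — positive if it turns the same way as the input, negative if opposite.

Stage 1 [24T→63T]: ω = 2121.0000×24/63 = 808.0000 rpm, dir flips to −; running = −808.0000
Stage 2 [26T→27T]: ω = 808.0000×26/27 = 778.0741 rpm, dir flips to +; running = +778.0741
Stage 3 [27T→17T]: ω = 778.0741×27/17 = 1235.7647 rpm, dir flips to −; running = −1235.7647
Stage 4 [80T→80T]: ω = 1235.7647×80/80 = 1235.7647 rpm, dir flips to +; running = +1235.7647
Stage 5 [80T→67T]: ω = 1235.7647×80/67 = 1475.5399 rpm, dir flips to −; running = −1475.5399

-1475.5399 rpm (opposite to input, |ω| = 1475.5399 rpm)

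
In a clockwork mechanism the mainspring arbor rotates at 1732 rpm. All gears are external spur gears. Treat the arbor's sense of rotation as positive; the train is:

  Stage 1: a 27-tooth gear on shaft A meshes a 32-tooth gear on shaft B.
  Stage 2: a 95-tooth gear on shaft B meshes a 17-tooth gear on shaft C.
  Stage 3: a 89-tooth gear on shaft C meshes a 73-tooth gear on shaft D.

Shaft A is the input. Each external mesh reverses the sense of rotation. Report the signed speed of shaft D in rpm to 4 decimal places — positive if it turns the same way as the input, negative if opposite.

-9956.4268 rpm (opposite to input, |ω| = 9956.4268 rpm)

Stage 1 [27T→32T]: ω = 1732.0000×27/32 = 1461.3750 rpm, dir flips to −; running = −1461.3750
Stage 2 [95T→17T]: ω = 1461.3750×95/17 = 8166.5074 rpm, dir flips to +; running = +8166.5074
Stage 3 [89T→73T]: ω = 8166.5074×89/73 = 9956.4268 rpm, dir flips to −; running = −9956.4268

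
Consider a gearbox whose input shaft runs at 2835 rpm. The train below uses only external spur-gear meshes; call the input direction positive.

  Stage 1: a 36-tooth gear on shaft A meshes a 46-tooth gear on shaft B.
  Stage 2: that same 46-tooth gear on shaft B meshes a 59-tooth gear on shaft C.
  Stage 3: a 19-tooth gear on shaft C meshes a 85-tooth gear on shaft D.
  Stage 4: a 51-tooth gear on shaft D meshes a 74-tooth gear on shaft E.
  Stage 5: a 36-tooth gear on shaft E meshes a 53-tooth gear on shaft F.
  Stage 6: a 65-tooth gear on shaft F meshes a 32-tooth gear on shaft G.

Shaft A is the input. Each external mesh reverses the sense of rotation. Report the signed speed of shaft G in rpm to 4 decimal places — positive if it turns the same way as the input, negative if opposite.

+367.6772 rpm (same as input, |ω| = 367.6772 rpm)

Stage 1 [36T→46T]: ω = 2835.0000×36/46 = 2218.6957 rpm, dir flips to −; running = −2218.6957
Stage 2 [46T→59T]: ω = 2218.6957×46/59 = 1729.8305 rpm, dir flips to +; running = +1729.8305
Stage 3 [19T→85T]: ω = 1729.8305×19/85 = 386.6680 rpm, dir flips to −; running = −386.6680
Stage 4 [51T→74T]: ω = 386.6680×51/74 = 266.4874 rpm, dir flips to +; running = +266.4874
Stage 5 [36T→53T]: ω = 266.4874×36/53 = 181.0103 rpm, dir flips to −; running = −181.0103
Stage 6 [65T→32T]: ω = 181.0103×65/32 = 367.6772 rpm, dir flips to +; running = +367.6772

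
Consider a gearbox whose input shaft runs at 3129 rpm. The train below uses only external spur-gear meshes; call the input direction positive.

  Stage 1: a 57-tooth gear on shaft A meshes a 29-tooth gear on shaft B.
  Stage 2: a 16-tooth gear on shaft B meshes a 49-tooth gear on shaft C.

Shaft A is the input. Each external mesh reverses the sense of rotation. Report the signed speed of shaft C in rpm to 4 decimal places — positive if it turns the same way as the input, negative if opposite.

+2008.1970 rpm (same as input, |ω| = 2008.1970 rpm)

Stage 1 [57T→29T]: ω = 3129.0000×57/29 = 6150.1034 rpm, dir flips to −; running = −6150.1034
Stage 2 [16T→49T]: ω = 6150.1034×16/49 = 2008.1970 rpm, dir flips to +; running = +2008.1970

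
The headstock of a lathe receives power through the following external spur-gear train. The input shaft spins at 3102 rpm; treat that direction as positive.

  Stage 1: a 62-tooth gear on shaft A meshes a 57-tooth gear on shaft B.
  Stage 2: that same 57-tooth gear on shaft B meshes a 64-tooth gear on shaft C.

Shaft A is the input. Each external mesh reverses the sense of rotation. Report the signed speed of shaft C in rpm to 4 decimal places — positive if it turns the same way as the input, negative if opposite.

+3005.0625 rpm (same as input, |ω| = 3005.0625 rpm)

Stage 1 [62T→57T]: ω = 3102.0000×62/57 = 3374.1053 rpm, dir flips to −; running = −3374.1053
Stage 2 [57T→64T]: ω = 3374.1053×57/64 = 3005.0625 rpm, dir flips to +; running = +3005.0625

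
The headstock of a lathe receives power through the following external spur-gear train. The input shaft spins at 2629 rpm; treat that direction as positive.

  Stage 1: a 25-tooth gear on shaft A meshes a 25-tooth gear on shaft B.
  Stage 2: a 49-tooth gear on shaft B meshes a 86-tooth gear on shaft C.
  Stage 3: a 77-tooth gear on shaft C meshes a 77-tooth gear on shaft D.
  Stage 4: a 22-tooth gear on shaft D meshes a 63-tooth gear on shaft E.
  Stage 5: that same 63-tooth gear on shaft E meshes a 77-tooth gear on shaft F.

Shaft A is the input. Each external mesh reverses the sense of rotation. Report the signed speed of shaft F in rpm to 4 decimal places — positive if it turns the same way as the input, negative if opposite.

-427.9767 rpm (opposite to input, |ω| = 427.9767 rpm)

Stage 1 [25T→25T]: ω = 2629.0000×25/25 = 2629.0000 rpm, dir flips to −; running = −2629.0000
Stage 2 [49T→86T]: ω = 2629.0000×49/86 = 1497.9186 rpm, dir flips to +; running = +1497.9186
Stage 3 [77T→77T]: ω = 1497.9186×77/77 = 1497.9186 rpm, dir flips to −; running = −1497.9186
Stage 4 [22T→63T]: ω = 1497.9186×22/63 = 523.0827 rpm, dir flips to +; running = +523.0827
Stage 5 [63T→77T]: ω = 523.0827×63/77 = 427.9767 rpm, dir flips to −; running = −427.9767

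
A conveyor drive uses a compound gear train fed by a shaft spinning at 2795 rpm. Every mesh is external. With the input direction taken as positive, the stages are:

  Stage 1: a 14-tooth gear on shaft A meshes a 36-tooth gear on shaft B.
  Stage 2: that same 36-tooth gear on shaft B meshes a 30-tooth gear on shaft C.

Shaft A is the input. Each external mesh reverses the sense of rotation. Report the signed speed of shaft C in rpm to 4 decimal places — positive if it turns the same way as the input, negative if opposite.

Stage 1 [14T→36T]: ω = 2795.0000×14/36 = 1086.9444 rpm, dir flips to −; running = −1086.9444
Stage 2 [36T→30T]: ω = 1086.9444×36/30 = 1304.3333 rpm, dir flips to +; running = +1304.3333

+1304.3333 rpm (same as input, |ω| = 1304.3333 rpm)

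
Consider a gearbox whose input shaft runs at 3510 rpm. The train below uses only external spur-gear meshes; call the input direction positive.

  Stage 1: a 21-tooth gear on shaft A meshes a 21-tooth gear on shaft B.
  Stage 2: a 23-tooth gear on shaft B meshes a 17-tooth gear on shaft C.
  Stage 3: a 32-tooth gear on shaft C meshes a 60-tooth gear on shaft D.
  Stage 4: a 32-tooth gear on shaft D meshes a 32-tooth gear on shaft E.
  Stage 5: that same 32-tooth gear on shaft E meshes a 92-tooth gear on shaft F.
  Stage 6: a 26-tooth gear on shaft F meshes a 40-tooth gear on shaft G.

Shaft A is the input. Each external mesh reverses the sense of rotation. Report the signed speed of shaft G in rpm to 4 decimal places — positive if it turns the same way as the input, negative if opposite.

Stage 1 [21T→21T]: ω = 3510.0000×21/21 = 3510.0000 rpm, dir flips to −; running = −3510.0000
Stage 2 [23T→17T]: ω = 3510.0000×23/17 = 4748.8235 rpm, dir flips to +; running = +4748.8235
Stage 3 [32T→60T]: ω = 4748.8235×32/60 = 2532.7059 rpm, dir flips to −; running = −2532.7059
Stage 4 [32T→32T]: ω = 2532.7059×32/32 = 2532.7059 rpm, dir flips to +; running = +2532.7059
Stage 5 [32T→92T]: ω = 2532.7059×32/92 = 880.9412 rpm, dir flips to −; running = −880.9412
Stage 6 [26T→40T]: ω = 880.9412×26/40 = 572.6118 rpm, dir flips to +; running = +572.6118

+572.6118 rpm (same as input, |ω| = 572.6118 rpm)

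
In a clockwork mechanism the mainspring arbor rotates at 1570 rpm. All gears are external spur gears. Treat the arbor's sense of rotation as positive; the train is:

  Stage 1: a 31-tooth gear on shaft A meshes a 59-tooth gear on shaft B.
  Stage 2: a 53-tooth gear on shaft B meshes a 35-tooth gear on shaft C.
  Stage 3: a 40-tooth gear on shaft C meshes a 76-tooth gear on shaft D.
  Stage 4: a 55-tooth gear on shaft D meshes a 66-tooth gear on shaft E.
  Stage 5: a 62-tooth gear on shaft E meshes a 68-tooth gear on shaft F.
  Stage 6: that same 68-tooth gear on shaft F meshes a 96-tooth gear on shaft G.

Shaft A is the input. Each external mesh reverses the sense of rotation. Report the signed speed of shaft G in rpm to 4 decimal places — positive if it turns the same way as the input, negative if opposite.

+353.8366 rpm (same as input, |ω| = 353.8366 rpm)

Stage 1 [31T→59T]: ω = 1570.0000×31/59 = 824.9153 rpm, dir flips to −; running = −824.9153
Stage 2 [53T→35T]: ω = 824.9153×53/35 = 1249.1574 rpm, dir flips to +; running = +1249.1574
Stage 3 [40T→76T]: ω = 1249.1574×40/76 = 657.4513 rpm, dir flips to −; running = −657.4513
Stage 4 [55T→66T]: ω = 657.4513×55/66 = 547.8760 rpm, dir flips to +; running = +547.8760
Stage 5 [62T→68T]: ω = 547.8760×62/68 = 499.5340 rpm, dir flips to −; running = −499.5340
Stage 6 [68T→96T]: ω = 499.5340×68/96 = 353.8366 rpm, dir flips to +; running = +353.8366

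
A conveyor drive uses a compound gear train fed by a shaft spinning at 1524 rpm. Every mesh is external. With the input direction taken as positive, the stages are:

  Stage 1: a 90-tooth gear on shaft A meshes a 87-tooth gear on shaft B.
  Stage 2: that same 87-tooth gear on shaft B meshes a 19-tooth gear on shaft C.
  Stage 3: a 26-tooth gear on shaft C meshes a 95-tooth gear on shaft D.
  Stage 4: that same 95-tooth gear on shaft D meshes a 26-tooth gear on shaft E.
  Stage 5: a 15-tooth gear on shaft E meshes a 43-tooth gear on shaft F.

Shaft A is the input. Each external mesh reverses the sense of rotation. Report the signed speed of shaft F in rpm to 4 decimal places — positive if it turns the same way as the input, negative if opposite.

-2518.2375 rpm (opposite to input, |ω| = 2518.2375 rpm)

Stage 1 [90T→87T]: ω = 1524.0000×90/87 = 1576.5517 rpm, dir flips to −; running = −1576.5517
Stage 2 [87T→19T]: ω = 1576.5517×87/19 = 7218.9474 rpm, dir flips to +; running = +7218.9474
Stage 3 [26T→95T]: ω = 7218.9474×26/95 = 1975.7119 rpm, dir flips to −; running = −1975.7119
Stage 4 [95T→26T]: ω = 1975.7119×95/26 = 7218.9474 rpm, dir flips to +; running = +7218.9474
Stage 5 [15T→43T]: ω = 7218.9474×15/43 = 2518.2375 rpm, dir flips to −; running = −2518.2375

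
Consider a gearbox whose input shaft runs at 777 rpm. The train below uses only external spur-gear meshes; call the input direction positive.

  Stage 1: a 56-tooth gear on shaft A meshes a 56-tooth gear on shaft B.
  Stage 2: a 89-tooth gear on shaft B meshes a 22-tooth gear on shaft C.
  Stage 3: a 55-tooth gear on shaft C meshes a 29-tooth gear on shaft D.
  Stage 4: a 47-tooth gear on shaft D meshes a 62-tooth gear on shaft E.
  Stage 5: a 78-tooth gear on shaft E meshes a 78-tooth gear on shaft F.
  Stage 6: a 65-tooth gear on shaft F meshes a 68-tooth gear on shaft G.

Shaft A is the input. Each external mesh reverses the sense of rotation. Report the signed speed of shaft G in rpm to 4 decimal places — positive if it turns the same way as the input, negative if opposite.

Stage 1 [56T→56T]: ω = 777.0000×56/56 = 777.0000 rpm, dir flips to −; running = −777.0000
Stage 2 [89T→22T]: ω = 777.0000×89/22 = 3143.3182 rpm, dir flips to +; running = +3143.3182
Stage 3 [55T→29T]: ω = 3143.3182×55/29 = 5961.4655 rpm, dir flips to −; running = −5961.4655
Stage 4 [47T→62T]: ω = 5961.4655×47/62 = 4519.1755 rpm, dir flips to +; running = +4519.1755
Stage 5 [78T→78T]: ω = 4519.1755×78/78 = 4519.1755 rpm, dir flips to −; running = −4519.1755
Stage 6 [65T→68T]: ω = 4519.1755×65/68 = 4319.8001 rpm, dir flips to +; running = +4319.8001

+4319.8001 rpm (same as input, |ω| = 4319.8001 rpm)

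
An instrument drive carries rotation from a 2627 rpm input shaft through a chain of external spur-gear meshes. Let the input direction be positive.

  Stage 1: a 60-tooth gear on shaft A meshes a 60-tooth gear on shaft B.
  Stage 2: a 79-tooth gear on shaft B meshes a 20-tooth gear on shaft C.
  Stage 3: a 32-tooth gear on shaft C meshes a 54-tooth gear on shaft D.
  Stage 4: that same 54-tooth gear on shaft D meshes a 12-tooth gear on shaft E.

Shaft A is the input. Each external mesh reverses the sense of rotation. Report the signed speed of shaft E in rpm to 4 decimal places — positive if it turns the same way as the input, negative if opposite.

+27671.0667 rpm (same as input, |ω| = 27671.0667 rpm)

Stage 1 [60T→60T]: ω = 2627.0000×60/60 = 2627.0000 rpm, dir flips to −; running = −2627.0000
Stage 2 [79T→20T]: ω = 2627.0000×79/20 = 10376.6500 rpm, dir flips to +; running = +10376.6500
Stage 3 [32T→54T]: ω = 10376.6500×32/54 = 6149.1259 rpm, dir flips to −; running = −6149.1259
Stage 4 [54T→12T]: ω = 6149.1259×54/12 = 27671.0667 rpm, dir flips to +; running = +27671.0667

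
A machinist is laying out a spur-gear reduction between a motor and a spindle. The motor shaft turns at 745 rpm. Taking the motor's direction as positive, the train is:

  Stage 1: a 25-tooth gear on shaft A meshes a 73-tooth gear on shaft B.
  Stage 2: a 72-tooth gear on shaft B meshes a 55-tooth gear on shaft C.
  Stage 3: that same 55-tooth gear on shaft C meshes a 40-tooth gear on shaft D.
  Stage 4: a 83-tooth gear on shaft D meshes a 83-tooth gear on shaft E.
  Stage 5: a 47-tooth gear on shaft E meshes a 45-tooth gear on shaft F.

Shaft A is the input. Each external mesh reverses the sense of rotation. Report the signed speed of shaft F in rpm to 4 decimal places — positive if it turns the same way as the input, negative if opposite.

-479.6575 rpm (opposite to input, |ω| = 479.6575 rpm)

Stage 1 [25T→73T]: ω = 745.0000×25/73 = 255.1370 rpm, dir flips to −; running = −255.1370
Stage 2 [72T→55T]: ω = 255.1370×72/55 = 333.9975 rpm, dir flips to +; running = +333.9975
Stage 3 [55T→40T]: ω = 333.9975×55/40 = 459.2466 rpm, dir flips to −; running = −459.2466
Stage 4 [83T→83T]: ω = 459.2466×83/83 = 459.2466 rpm, dir flips to +; running = +459.2466
Stage 5 [47T→45T]: ω = 459.2466×47/45 = 479.6575 rpm, dir flips to −; running = −479.6575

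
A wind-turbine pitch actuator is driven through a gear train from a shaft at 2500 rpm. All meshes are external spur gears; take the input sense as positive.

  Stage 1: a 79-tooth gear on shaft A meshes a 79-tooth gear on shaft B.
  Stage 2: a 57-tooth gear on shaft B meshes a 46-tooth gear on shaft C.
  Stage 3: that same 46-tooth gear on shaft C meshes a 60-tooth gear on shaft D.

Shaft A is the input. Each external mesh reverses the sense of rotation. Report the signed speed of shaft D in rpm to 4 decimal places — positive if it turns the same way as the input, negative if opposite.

-2375.0000 rpm (opposite to input, |ω| = 2375.0000 rpm)

Stage 1 [79T→79T]: ω = 2500.0000×79/79 = 2500.0000 rpm, dir flips to −; running = −2500.0000
Stage 2 [57T→46T]: ω = 2500.0000×57/46 = 3097.8261 rpm, dir flips to +; running = +3097.8261
Stage 3 [46T→60T]: ω = 3097.8261×46/60 = 2375.0000 rpm, dir flips to −; running = −2375.0000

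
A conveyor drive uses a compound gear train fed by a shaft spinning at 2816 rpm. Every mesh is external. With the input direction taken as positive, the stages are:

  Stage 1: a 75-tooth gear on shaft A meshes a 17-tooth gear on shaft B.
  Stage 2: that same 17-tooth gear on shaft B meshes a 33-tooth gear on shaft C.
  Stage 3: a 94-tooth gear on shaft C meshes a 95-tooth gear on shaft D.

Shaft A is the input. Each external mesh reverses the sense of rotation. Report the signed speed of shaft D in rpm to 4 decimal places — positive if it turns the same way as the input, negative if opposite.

-6332.6316 rpm (opposite to input, |ω| = 6332.6316 rpm)

Stage 1 [75T→17T]: ω = 2816.0000×75/17 = 12423.5294 rpm, dir flips to −; running = −12423.5294
Stage 2 [17T→33T]: ω = 12423.5294×17/33 = 6400.0000 rpm, dir flips to +; running = +6400.0000
Stage 3 [94T→95T]: ω = 6400.0000×94/95 = 6332.6316 rpm, dir flips to −; running = −6332.6316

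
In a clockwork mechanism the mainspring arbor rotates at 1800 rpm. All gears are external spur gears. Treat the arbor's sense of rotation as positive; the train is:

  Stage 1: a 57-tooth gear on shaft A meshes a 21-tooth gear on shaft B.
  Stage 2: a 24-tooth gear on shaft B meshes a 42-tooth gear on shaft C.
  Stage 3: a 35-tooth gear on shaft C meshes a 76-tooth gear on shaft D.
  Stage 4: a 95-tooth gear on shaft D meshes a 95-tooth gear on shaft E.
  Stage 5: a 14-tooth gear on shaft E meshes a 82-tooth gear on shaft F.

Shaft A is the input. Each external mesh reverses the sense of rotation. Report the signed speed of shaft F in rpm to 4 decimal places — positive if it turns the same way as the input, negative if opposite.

Stage 1 [57T→21T]: ω = 1800.0000×57/21 = 4885.7143 rpm, dir flips to −; running = −4885.7143
Stage 2 [24T→42T]: ω = 4885.7143×24/42 = 2791.8367 rpm, dir flips to +; running = +2791.8367
Stage 3 [35T→76T]: ω = 2791.8367×35/76 = 1285.7143 rpm, dir flips to −; running = −1285.7143
Stage 4 [95T→95T]: ω = 1285.7143×95/95 = 1285.7143 rpm, dir flips to +; running = +1285.7143
Stage 5 [14T→82T]: ω = 1285.7143×14/82 = 219.5122 rpm, dir flips to −; running = −219.5122

-219.5122 rpm (opposite to input, |ω| = 219.5122 rpm)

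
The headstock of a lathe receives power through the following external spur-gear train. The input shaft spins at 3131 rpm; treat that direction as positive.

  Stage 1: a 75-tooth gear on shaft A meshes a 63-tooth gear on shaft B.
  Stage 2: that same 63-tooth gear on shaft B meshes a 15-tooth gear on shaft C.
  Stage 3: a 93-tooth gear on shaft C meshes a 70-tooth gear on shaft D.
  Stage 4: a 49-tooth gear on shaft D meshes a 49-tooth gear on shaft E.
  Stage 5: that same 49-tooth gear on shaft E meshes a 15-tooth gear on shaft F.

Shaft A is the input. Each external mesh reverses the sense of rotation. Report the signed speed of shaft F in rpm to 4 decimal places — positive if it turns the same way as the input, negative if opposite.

-67942.7000 rpm (opposite to input, |ω| = 67942.7000 rpm)

Stage 1 [75T→63T]: ω = 3131.0000×75/63 = 3727.3810 rpm, dir flips to −; running = −3727.3810
Stage 2 [63T→15T]: ω = 3727.3810×63/15 = 15655.0000 rpm, dir flips to +; running = +15655.0000
Stage 3 [93T→70T]: ω = 15655.0000×93/70 = 20798.7857 rpm, dir flips to −; running = −20798.7857
Stage 4 [49T→49T]: ω = 20798.7857×49/49 = 20798.7857 rpm, dir flips to +; running = +20798.7857
Stage 5 [49T→15T]: ω = 20798.7857×49/15 = 67942.7000 rpm, dir flips to −; running = −67942.7000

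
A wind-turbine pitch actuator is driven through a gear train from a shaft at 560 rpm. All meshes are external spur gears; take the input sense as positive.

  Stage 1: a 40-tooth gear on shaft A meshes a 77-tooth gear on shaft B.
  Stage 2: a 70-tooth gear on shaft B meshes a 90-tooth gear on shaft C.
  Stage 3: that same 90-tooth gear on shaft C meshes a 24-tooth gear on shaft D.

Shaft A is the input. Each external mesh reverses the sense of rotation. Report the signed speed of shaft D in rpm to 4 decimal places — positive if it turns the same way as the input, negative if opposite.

-848.4848 rpm (opposite to input, |ω| = 848.4848 rpm)

Stage 1 [40T→77T]: ω = 560.0000×40/77 = 290.9091 rpm, dir flips to −; running = −290.9091
Stage 2 [70T→90T]: ω = 290.9091×70/90 = 226.2626 rpm, dir flips to +; running = +226.2626
Stage 3 [90T→24T]: ω = 226.2626×90/24 = 848.4848 rpm, dir flips to −; running = −848.4848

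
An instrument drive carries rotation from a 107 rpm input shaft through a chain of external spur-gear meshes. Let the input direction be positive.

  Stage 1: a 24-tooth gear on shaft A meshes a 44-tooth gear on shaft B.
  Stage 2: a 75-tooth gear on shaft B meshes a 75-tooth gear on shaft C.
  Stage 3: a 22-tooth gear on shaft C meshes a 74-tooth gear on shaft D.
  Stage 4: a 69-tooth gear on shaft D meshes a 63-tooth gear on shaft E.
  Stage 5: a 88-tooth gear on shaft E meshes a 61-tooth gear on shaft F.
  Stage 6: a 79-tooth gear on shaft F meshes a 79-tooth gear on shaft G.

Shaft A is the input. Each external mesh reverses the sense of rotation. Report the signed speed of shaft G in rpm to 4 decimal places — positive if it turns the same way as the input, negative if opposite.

Stage 1 [24T→44T]: ω = 107.0000×24/44 = 58.3636 rpm, dir flips to −; running = −58.3636
Stage 2 [75T→75T]: ω = 58.3636×75/75 = 58.3636 rpm, dir flips to +; running = +58.3636
Stage 3 [22T→74T]: ω = 58.3636×22/74 = 17.3514 rpm, dir flips to −; running = −17.3514
Stage 4 [69T→63T]: ω = 17.3514×69/63 = 19.0039 rpm, dir flips to +; running = +19.0039
Stage 5 [88T→61T]: ω = 19.0039×88/61 = 27.4154 rpm, dir flips to −; running = −27.4154
Stage 6 [79T→79T]: ω = 27.4154×79/79 = 27.4154 rpm, dir flips to +; running = +27.4154

+27.4154 rpm (same as input, |ω| = 27.4154 rpm)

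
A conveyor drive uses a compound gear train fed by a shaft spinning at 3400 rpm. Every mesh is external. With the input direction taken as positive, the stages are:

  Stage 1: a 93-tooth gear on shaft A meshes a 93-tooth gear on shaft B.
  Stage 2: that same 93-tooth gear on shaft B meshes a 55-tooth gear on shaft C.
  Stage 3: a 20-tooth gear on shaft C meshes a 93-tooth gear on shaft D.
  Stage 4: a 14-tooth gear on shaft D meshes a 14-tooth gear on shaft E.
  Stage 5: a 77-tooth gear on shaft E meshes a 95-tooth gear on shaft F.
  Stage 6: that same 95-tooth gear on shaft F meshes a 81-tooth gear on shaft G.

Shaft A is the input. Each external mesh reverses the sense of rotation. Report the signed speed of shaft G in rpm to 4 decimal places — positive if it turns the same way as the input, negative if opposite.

Stage 1 [93T→93T]: ω = 3400.0000×93/93 = 3400.0000 rpm, dir flips to −; running = −3400.0000
Stage 2 [93T→55T]: ω = 3400.0000×93/55 = 5749.0909 rpm, dir flips to +; running = +5749.0909
Stage 3 [20T→93T]: ω = 5749.0909×20/93 = 1236.3636 rpm, dir flips to −; running = −1236.3636
Stage 4 [14T→14T]: ω = 1236.3636×14/14 = 1236.3636 rpm, dir flips to +; running = +1236.3636
Stage 5 [77T→95T]: ω = 1236.3636×77/95 = 1002.1053 rpm, dir flips to −; running = −1002.1053
Stage 6 [95T→81T]: ω = 1002.1053×95/81 = 1175.3086 rpm, dir flips to +; running = +1175.3086

+1175.3086 rpm (same as input, |ω| = 1175.3086 rpm)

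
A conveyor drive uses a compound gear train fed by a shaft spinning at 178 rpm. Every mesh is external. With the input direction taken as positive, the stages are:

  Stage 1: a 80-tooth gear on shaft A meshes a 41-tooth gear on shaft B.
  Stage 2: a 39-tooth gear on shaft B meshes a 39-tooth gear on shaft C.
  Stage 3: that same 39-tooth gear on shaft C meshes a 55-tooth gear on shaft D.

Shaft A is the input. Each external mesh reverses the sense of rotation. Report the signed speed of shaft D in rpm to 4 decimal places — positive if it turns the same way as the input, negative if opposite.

-246.2794 rpm (opposite to input, |ω| = 246.2794 rpm)

Stage 1 [80T→41T]: ω = 178.0000×80/41 = 347.3171 rpm, dir flips to −; running = −347.3171
Stage 2 [39T→39T]: ω = 347.3171×39/39 = 347.3171 rpm, dir flips to +; running = +347.3171
Stage 3 [39T→55T]: ω = 347.3171×39/55 = 246.2794 rpm, dir flips to −; running = −246.2794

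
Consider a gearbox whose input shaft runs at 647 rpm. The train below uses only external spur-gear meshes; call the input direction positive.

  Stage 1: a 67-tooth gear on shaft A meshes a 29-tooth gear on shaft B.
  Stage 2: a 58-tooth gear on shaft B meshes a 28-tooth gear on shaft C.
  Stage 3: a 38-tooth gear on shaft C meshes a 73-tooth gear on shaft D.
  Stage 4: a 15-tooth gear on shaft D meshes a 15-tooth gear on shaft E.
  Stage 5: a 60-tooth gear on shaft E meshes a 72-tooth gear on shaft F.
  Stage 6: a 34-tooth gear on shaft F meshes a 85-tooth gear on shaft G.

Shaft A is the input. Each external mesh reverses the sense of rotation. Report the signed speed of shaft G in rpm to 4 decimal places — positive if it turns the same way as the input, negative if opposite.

+537.2674 rpm (same as input, |ω| = 537.2674 rpm)

Stage 1 [67T→29T]: ω = 647.0000×67/29 = 1494.7931 rpm, dir flips to −; running = −1494.7931
Stage 2 [58T→28T]: ω = 1494.7931×58/28 = 3096.3571 rpm, dir flips to +; running = +3096.3571
Stage 3 [38T→73T]: ω = 3096.3571×38/73 = 1611.8023 rpm, dir flips to −; running = −1611.8023
Stage 4 [15T→15T]: ω = 1611.8023×15/15 = 1611.8023 rpm, dir flips to +; running = +1611.8023
Stage 5 [60T→72T]: ω = 1611.8023×60/72 = 1343.1686 rpm, dir flips to −; running = −1343.1686
Stage 6 [34T→85T]: ω = 1343.1686×34/85 = 537.2674 rpm, dir flips to +; running = +537.2674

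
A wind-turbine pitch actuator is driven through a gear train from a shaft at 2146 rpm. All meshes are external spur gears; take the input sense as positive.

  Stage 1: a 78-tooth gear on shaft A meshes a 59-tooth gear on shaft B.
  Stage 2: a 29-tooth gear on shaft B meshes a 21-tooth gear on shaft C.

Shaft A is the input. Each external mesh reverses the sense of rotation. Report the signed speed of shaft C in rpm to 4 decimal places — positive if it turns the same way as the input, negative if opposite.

+3917.8789 rpm (same as input, |ω| = 3917.8789 rpm)

Stage 1 [78T→59T]: ω = 2146.0000×78/59 = 2837.0847 rpm, dir flips to −; running = −2837.0847
Stage 2 [29T→21T]: ω = 2837.0847×29/21 = 3917.8789 rpm, dir flips to +; running = +3917.8789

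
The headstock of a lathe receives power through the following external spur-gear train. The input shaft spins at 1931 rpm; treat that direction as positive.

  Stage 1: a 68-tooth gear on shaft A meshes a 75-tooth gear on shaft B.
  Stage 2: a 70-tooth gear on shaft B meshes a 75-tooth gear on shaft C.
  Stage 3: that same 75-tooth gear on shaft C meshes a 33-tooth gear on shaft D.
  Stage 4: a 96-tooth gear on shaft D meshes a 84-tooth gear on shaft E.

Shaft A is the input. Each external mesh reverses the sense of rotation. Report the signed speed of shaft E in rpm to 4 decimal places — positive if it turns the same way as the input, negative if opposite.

+4244.2990 rpm (same as input, |ω| = 4244.2990 rpm)

Stage 1 [68T→75T]: ω = 1931.0000×68/75 = 1750.7733 rpm, dir flips to −; running = −1750.7733
Stage 2 [70T→75T]: ω = 1750.7733×70/75 = 1634.0551 rpm, dir flips to +; running = +1634.0551
Stage 3 [75T→33T]: ω = 1634.0551×75/33 = 3713.7616 rpm, dir flips to −; running = −3713.7616
Stage 4 [96T→84T]: ω = 3713.7616×96/84 = 4244.2990 rpm, dir flips to +; running = +4244.2990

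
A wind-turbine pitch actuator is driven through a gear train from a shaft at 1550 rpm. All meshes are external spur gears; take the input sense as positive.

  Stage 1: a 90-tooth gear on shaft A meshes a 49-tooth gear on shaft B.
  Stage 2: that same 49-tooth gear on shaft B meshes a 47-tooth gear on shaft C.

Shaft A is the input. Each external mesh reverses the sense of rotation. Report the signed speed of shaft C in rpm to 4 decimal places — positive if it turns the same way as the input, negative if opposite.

+2968.0851 rpm (same as input, |ω| = 2968.0851 rpm)

Stage 1 [90T→49T]: ω = 1550.0000×90/49 = 2846.9388 rpm, dir flips to −; running = −2846.9388
Stage 2 [49T→47T]: ω = 2846.9388×49/47 = 2968.0851 rpm, dir flips to +; running = +2968.0851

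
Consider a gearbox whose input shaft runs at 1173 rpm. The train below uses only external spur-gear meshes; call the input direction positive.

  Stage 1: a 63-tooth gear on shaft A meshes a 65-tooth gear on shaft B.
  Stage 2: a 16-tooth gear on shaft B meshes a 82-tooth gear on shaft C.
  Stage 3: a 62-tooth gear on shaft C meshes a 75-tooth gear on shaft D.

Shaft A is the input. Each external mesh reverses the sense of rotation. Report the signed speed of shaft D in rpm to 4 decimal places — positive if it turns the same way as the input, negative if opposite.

-183.3841 rpm (opposite to input, |ω| = 183.3841 rpm)

Stage 1 [63T→65T]: ω = 1173.0000×63/65 = 1136.9077 rpm, dir flips to −; running = −1136.9077
Stage 2 [16T→82T]: ω = 1136.9077×16/82 = 221.8356 rpm, dir flips to +; running = +221.8356
Stage 3 [62T→75T]: ω = 221.8356×62/75 = 183.3841 rpm, dir flips to −; running = −183.3841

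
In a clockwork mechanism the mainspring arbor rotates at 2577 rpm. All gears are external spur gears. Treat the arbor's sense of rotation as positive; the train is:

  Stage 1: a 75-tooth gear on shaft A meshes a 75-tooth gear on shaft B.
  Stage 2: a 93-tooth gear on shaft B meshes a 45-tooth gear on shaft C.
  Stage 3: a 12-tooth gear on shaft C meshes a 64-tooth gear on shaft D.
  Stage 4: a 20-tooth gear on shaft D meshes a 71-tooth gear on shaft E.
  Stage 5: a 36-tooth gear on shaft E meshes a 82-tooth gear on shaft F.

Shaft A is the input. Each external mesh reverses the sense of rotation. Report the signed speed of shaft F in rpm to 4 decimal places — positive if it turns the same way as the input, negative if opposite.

Stage 1 [75T→75T]: ω = 2577.0000×75/75 = 2577.0000 rpm, dir flips to −; running = −2577.0000
Stage 2 [93T→45T]: ω = 2577.0000×93/45 = 5325.8000 rpm, dir flips to +; running = +5325.8000
Stage 3 [12T→64T]: ω = 5325.8000×12/64 = 998.5875 rpm, dir flips to −; running = −998.5875
Stage 4 [20T→71T]: ω = 998.5875×20/71 = 281.2923 rpm, dir flips to +; running = +281.2923
Stage 5 [36T→82T]: ω = 281.2923×36/82 = 123.4942 rpm, dir flips to −; running = −123.4942

-123.4942 rpm (opposite to input, |ω| = 123.4942 rpm)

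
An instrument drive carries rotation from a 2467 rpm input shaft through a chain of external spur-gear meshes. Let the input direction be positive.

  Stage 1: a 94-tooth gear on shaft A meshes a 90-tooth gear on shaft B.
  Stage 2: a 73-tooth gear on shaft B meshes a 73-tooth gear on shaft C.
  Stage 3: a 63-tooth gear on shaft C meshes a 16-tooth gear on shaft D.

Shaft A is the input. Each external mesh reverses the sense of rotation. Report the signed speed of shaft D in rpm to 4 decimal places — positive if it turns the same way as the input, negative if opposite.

-10145.5375 rpm (opposite to input, |ω| = 10145.5375 rpm)

Stage 1 [94T→90T]: ω = 2467.0000×94/90 = 2576.6444 rpm, dir flips to −; running = −2576.6444
Stage 2 [73T→73T]: ω = 2576.6444×73/73 = 2576.6444 rpm, dir flips to +; running = +2576.6444
Stage 3 [63T→16T]: ω = 2576.6444×63/16 = 10145.5375 rpm, dir flips to −; running = −10145.5375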